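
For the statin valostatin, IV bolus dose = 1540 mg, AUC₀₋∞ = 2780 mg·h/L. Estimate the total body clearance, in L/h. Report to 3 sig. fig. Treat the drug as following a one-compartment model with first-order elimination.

0.554 L/h

CL = Dose / AUC = 1540 / 2780 = 0.5540 L/h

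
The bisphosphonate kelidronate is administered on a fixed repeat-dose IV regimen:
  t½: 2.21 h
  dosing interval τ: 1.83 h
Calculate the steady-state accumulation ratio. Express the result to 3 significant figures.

2.29

k = ln2 / t½ = 0.693147 / 2.21 = 0.3136 h⁻¹
e^(−kτ) = e^(−0.3136 × 1.83) = 0.5633
Accumulation ratio R = 1 / (1 − e^(−kτ)) = 1 / (1 − 0.5633) = 2.290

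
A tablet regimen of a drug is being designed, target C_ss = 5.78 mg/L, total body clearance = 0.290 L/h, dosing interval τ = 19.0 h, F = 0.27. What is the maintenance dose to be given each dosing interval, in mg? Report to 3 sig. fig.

118 mg

At steady state, F × (Dose/τ) = Css × CL.
Dose = Css × CL × τ / F = 5.78 × 0.2900 × 19.0 / 0.27 = 118.0 mg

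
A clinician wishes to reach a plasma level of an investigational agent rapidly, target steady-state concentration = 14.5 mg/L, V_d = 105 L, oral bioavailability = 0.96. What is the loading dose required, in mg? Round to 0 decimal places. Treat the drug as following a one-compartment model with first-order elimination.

1586 mg

LD = Css × Vd / F = 14.5 × 105 / 0.96 = 1586 mg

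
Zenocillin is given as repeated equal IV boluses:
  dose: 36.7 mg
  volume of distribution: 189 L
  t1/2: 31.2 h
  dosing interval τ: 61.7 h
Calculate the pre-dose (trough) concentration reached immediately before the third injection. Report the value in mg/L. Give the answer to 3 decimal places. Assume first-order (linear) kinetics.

0.062 mg/L

C₀ per dose = Dose / Vd = 36.7 / 189 = 0.1942 mg/L
k = ln2 / t½ = 0.693147 / 31.2 = 0.02222 h⁻¹
Fraction remaining after one interval: r = e^(−kτ) = e^(−0.02222 × 61.7) = 0.2539
Before dose 3, 2 doses have been given (aged 1τ, 2τ).
C_trough = C₀ × (r + r²) = 0.1942 × (0.2539 + 0.06447) = 0.06183 mg/L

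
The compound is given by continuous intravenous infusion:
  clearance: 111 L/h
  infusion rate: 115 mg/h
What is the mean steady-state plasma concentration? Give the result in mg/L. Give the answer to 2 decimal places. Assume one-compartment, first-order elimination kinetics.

At steady state Css = R₀ / CL = 115 / 111.0 = 1.036 mg/L

1.04 mg/L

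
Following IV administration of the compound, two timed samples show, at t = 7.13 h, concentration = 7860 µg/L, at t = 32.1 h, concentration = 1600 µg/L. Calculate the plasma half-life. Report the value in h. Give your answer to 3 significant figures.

10.9 h

k = ln(C₁/C₂) / (t₂ − t₁) = ln(7860/1600) / (32.1 − 7.13)
  = 1.592 / 24.97 = 0.06376 h⁻¹
t½ = ln2 / k = 0.693147 / 0.06376 = 10.87 h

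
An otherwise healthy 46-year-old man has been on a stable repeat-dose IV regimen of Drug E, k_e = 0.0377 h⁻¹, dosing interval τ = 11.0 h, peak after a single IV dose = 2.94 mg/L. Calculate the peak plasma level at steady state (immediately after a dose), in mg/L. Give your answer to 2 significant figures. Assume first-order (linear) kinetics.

8.7 mg/L

e^(−kτ) = e^(−0.03770 × 11.0) = 0.6605
Accumulation ratio R = 1 / (1 − e^(−kτ)) = 1 / (1 − 0.6605) = 2.946
Steady-state peak = C₀ × R = 2.94 × 2.946 = 8.661 mg/L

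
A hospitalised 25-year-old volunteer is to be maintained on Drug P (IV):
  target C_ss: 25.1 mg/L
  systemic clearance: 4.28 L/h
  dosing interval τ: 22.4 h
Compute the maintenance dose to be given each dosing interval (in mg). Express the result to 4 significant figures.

2406 mg

At steady state, Dose/τ = Css × CL.
Dose = Css × CL × τ = 25.1 × 4.280 × 22.4 = 2406 mg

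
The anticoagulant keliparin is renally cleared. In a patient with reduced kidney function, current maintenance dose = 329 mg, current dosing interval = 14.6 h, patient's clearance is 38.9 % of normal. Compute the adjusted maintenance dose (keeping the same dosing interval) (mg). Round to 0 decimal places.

128 mg

To keep the same average steady-state level, dosing rate must scale with clearance.
CL ratio = 38.9 / 100 = 0.3890
New dose (same interval) = 329 × 0.3890 = 128.0 mg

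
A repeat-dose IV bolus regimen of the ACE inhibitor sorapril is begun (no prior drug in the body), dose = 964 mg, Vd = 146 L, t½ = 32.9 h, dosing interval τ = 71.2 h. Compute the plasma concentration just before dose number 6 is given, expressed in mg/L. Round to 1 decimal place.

C₀ per dose = Dose / Vd = 964 / 146 = 6.603 mg/L
k = ln2 / t½ = 0.693147 / 32.9 = 0.02107 h⁻¹
Fraction remaining after one interval: r = e^(−kτ) = e^(−0.02107 × 71.2) = 0.2231
Before dose 6, 5 doses have been given (aged 1τ, 2τ, 3τ, 4τ, 5τ).
C_trough = C₀ × (r + r² + … + r^5) = C₀ × r(1−r^5)/(1−r)
        = 6.603 × 0.2231 × (1 − 0.0005527) / (1 − 0.2231) = 1.895 mg/L

1.9 mg/L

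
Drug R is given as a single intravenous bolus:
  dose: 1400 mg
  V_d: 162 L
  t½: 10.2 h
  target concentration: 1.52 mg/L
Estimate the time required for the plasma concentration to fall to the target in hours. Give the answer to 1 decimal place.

C₀ = Dose / Vd = 1400 / 162 = 8.642 mg/L
k = ln2 / t½ = 0.693147 / 10.2 = 0.06796 h⁻¹
t = ln(C₀ / C) / k = ln(8.642 / 1.52) / 0.06796
  = ln(5.686) / 0.06796 = 1.738 / 0.06796 = 25.57 h

25.6 h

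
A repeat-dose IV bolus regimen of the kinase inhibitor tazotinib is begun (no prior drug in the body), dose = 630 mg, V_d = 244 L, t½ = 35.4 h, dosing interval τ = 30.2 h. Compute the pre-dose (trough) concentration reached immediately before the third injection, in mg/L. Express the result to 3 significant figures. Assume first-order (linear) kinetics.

C₀ per dose = Dose / Vd = 630 / 244 = 2.582 mg/L
k = ln2 / t½ = 0.693147 / 35.4 = 0.01958 h⁻¹
Fraction remaining after one interval: r = e^(−kτ) = e^(−0.01958 × 30.2) = 0.5536
Before dose 3, 2 doses have been given (aged 1τ, 2τ).
C_trough = C₀ × (r + r²) = 2.582 × (0.5536 + 0.3065) = 2.221 mg/L

2.22 mg/L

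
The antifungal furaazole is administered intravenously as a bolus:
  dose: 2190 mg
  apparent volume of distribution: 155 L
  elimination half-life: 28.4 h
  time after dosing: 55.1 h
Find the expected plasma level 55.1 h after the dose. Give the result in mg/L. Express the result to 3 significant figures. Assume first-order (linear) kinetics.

3.68 mg/L

C₀ = Dose / Vd = 2190 / 155 = 14.13 mg/L
k = ln2 / t½ = 0.693147 / 28.4 = 0.02441 h⁻¹
C = C₀ · e^(−k·t) = 14.13 × e^(−0.02441 × 55.1)
  = 14.13 × 0.2605 = 3.681 mg/L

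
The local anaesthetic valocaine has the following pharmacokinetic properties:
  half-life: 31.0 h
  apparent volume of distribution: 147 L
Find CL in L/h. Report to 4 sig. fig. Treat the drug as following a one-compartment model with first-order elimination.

3.287 L/h

k = ln2 / t½ = 0.693147 / 31.0 = 0.02236 h⁻¹
CL = k × Vd = 0.02236 × 147 = 3.287 L/h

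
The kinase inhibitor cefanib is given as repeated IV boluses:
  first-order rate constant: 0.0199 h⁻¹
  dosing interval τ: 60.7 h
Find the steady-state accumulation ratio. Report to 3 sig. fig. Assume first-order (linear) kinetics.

1.43

e^(−kτ) = e^(−0.01990 × 60.7) = 0.2988
Accumulation ratio R = 1 / (1 − e^(−kτ)) = 1 / (1 − 0.2988) = 1.426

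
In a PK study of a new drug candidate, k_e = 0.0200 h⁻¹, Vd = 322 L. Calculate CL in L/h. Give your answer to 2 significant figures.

6.4 L/h

CL = k × Vd = 0.0200 × 322 = 6.440 L/h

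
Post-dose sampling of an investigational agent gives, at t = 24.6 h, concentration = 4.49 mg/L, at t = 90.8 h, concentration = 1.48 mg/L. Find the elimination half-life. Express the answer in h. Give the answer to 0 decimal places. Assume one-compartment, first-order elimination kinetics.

41 h

k = ln(C₁/C₂) / (t₂ − t₁) = ln(4.49/1.48) / (90.8 − 24.6)
  = 1.110 / 66.20 = 0.01677 h⁻¹
t½ = ln2 / k = 0.693147 / 0.01677 = 41.33 h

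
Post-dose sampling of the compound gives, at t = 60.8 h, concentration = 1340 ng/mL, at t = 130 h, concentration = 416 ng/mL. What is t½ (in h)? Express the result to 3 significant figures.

41.0 h

k = ln(C₁/C₂) / (t₂ − t₁) = ln(1340/416) / (130 − 60.8)
  = 1.170 / 69.20 = 0.01691 h⁻¹
t½ = ln2 / k = 0.693147 / 0.01691 = 40.99 h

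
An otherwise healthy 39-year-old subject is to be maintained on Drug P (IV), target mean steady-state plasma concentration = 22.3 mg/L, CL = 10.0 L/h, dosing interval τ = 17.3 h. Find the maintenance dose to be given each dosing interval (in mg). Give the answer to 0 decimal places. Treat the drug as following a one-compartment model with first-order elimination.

At steady state, Dose/τ = Css × CL.
Dose = Css × CL × τ = 22.3 × 10.00 × 17.3 = 3858 mg

3858 mg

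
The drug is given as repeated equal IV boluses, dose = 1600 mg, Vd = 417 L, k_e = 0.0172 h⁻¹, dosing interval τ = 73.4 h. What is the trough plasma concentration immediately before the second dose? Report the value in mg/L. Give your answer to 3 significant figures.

1.09 mg/L

C₀ per dose = Dose / Vd = 1600 / 417 = 3.837 mg/L
Fraction remaining after one interval: r = e^(−kτ) = e^(−0.01720 × 73.4) = 0.2830
Before dose 2, 1 dose has been given (aged 1τ).
C_trough = C₀ × r = 3.837 × 0.2830 = 1.086 mg/L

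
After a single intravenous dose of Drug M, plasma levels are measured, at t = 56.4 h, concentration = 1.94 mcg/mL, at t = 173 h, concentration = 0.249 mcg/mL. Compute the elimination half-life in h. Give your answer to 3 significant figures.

39.4 h

k = ln(C₁/C₂) / (t₂ − t₁) = ln(1.94/0.249) / (173 − 56.4)
  = 2.053 / 116.6 = 0.01761 h⁻¹
t½ = ln2 / k = 0.693147 / 0.01761 = 39.36 h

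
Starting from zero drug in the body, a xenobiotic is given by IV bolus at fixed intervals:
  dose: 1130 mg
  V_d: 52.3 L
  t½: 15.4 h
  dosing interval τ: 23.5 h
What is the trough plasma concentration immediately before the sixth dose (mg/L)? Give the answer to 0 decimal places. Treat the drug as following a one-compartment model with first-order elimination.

C₀ per dose = Dose / Vd = 1130 / 52.3 = 21.61 mg/L
k = ln2 / t½ = 0.693147 / 15.4 = 0.04501 h⁻¹
Fraction remaining after one interval: r = e^(−kτ) = e^(−0.04501 × 23.5) = 0.3472
Before dose 6, 5 doses have been given (aged 1τ, 2τ, 3τ, 4τ, 5τ).
C_trough = C₀ × (r + r² + … + r^5) = C₀ × r(1−r^5)/(1−r)
        = 21.61 × 0.3472 × (1 − 0.005045) / (1 − 0.3472) = 11.44 mg/L

11 mg/L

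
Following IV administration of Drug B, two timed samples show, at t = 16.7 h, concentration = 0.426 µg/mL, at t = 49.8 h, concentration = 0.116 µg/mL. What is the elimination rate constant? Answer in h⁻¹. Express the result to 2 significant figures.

k = ln(C₁/C₂) / (t₂ − t₁) = ln(0.426/0.116) / (49.8 − 16.7)
  = 1.301 / 33.10 = 0.03931 h⁻¹

0.039 h⁻¹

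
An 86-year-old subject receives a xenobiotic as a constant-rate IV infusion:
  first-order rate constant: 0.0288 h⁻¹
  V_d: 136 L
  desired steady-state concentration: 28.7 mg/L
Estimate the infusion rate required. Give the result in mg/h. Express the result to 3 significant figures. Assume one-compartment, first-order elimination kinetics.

112 mg/h

CL = k × Vd = 0.02880 × 136 = 3.917 L/h
At steady state, infusion rate R₀ = Css × CL = 28.7 × 3.917 = 112.4 mg/h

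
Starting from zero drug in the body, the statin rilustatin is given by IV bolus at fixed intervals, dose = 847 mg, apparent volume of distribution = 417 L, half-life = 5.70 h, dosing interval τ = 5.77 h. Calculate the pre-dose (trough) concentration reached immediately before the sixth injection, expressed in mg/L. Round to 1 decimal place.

1.9 mg/L

C₀ per dose = Dose / Vd = 847 / 417 = 2.031 mg/L
k = ln2 / t½ = 0.693147 / 5.70 = 0.1216 h⁻¹
Fraction remaining after one interval: r = e^(−kτ) = e^(−0.1216 × 5.77) = 0.4958
Before dose 6, 5 doses have been given (aged 1τ, 2τ, 3τ, 4τ, 5τ).
C_trough = C₀ × (r + r² + … + r^5) = C₀ × r(1−r^5)/(1−r)
        = 2.031 × 0.4958 × (1 − 0.02996) / (1 − 0.4958) = 1.937 mg/L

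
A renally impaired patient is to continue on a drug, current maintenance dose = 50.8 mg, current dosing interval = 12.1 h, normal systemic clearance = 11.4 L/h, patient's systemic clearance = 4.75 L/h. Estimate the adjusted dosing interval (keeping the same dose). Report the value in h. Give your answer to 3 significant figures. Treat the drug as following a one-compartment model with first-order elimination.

29.0 h

To keep the same average steady-state level, dosing rate must scale with clearance.
CL ratio = 4.75 / 11.4 = 0.4167
New interval (same dose) = 12.1 / 0.4167 = 29.04 h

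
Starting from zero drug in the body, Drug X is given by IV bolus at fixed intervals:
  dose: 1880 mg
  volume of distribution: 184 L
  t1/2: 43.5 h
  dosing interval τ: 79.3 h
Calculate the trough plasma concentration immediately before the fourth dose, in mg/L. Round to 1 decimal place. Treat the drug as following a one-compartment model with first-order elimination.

3.9 mg/L

C₀ per dose = Dose / Vd = 1880 / 184 = 10.22 mg/L
k = ln2 / t½ = 0.693147 / 43.5 = 0.01593 h⁻¹
Fraction remaining after one interval: r = e^(−kτ) = e^(−0.01593 × 79.3) = 0.2827
Before dose 4, 3 doses have been given (aged 1τ, 2τ, 3τ).
C_trough = C₀ × (r + r² + … + r^3) = C₀ × r(1−r^3)/(1−r)
        = 10.22 × 0.2827 × (1 − 0.02259) / (1 − 0.2827) = 3.937 mg/L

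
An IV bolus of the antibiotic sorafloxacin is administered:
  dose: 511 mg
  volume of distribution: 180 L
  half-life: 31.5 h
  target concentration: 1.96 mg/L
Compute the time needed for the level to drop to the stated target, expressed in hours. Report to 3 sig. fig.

C₀ = Dose / Vd = 511.0 / 180 = 2.839 mg/L
k = ln2 / t½ = 0.693147 / 31.5 = 0.02200 h⁻¹
t = ln(C₀ / C) / k = ln(2.839 / 1.96) / 0.02200
  = ln(1.448) / 0.02200 = 0.3702 / 0.02200 = 16.83 h

16.8 h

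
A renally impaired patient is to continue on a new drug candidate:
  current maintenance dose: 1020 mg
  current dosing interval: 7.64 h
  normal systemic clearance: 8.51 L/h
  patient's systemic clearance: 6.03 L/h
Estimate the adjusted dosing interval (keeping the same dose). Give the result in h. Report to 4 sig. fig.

To keep the same average steady-state level, dosing rate must scale with clearance.
CL ratio = 6.03 / 8.51 = 0.7086
New interval (same dose) = 7.64 / 0.7086 = 10.78 h

10.78 h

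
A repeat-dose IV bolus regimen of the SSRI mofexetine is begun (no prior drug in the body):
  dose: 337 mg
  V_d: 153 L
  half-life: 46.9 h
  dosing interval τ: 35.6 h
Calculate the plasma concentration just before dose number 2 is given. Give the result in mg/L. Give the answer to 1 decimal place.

1.3 mg/L

C₀ per dose = Dose / Vd = 337 / 153 = 2.203 mg/L
k = ln2 / t½ = 0.693147 / 46.9 = 0.01478 h⁻¹
Fraction remaining after one interval: r = e^(−kτ) = e^(−0.01478 × 35.6) = 0.5909
Before dose 2, 1 dose has been given (aged 1τ).
C_trough = C₀ × r = 2.203 × 0.5909 = 1.302 mg/L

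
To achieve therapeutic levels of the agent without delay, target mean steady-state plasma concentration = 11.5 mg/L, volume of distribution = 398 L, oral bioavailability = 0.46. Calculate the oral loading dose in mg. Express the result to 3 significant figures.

LD = Css × Vd / F = 11.5 × 398 / 0.46 = 9950 mg

9950 mg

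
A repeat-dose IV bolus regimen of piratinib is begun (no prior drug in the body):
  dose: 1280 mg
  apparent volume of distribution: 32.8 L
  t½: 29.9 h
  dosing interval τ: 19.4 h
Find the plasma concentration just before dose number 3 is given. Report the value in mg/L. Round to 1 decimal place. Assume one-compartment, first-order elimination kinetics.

40.8 mg/L

C₀ per dose = Dose / Vd = 1280 / 32.8 = 39.02 mg/L
k = ln2 / t½ = 0.693147 / 29.9 = 0.02318 h⁻¹
Fraction remaining after one interval: r = e^(−kτ) = e^(−0.02318 × 19.4) = 0.6378
Before dose 3, 2 doses have been given (aged 1τ, 2τ).
C_trough = C₀ × (r + r²) = 39.02 × (0.6378 + 0.4068) = 40.76 mg/L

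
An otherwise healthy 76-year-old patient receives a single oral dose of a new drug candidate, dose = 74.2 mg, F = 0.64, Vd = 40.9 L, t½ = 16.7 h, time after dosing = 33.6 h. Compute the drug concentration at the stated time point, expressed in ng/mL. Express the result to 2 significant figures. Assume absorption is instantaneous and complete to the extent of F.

290 ng/mL

Amount reaching circulation = F × Dose = 0.64 × 74.20 = 47.49 mg
C₀ = F·Dose / Vd = 47.49 / 40.9 = 1.161 mg/L
k = ln2 / t½ = 0.693147 / 16.7 = 0.04151 h⁻¹
C = C₀ · e^(−k·t) = 1.161 × e^(−0.04151 × 33.6)
  = 1.161 × 0.2479 = 0.2878 mg/L
Convert: 0.2878 mg/L × 1000 = 287.8 ng/mL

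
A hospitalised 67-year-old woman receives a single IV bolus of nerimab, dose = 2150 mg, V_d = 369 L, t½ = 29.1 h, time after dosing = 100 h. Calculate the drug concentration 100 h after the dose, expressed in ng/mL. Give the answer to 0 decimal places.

538 ng/mL

C₀ = Dose / Vd = 2150 / 369 = 5.827 mg/L
k = ln2 / t½ = 0.693147 / 29.1 = 0.02382 h⁻¹
C = C₀ · e^(−k·t) = 5.827 × e^(−0.02382 × 100)
  = 5.827 × 0.09237 = 0.5382 mg/L
Convert: 0.5382 mg/L × 1000 = 538.2 ng/mL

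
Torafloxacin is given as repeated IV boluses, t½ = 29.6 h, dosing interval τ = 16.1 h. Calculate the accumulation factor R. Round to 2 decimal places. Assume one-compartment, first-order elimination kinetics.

3.18

k = ln2 / t½ = 0.693147 / 29.6 = 0.02342 h⁻¹
e^(−kτ) = e^(−0.02342 × 16.1) = 0.6859
Accumulation ratio R = 1 / (1 − e^(−kτ)) = 1 / (1 − 0.6859) = 3.184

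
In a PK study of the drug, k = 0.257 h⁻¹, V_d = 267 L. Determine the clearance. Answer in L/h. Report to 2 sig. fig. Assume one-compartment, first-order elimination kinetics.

69 L/h

CL = k × Vd = 0.257 × 267 = 68.62 L/h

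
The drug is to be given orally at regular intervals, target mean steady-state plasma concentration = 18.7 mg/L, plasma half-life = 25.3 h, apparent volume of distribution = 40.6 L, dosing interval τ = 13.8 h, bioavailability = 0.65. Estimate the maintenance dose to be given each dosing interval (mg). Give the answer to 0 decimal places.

442 mg

k = ln2 / t½ = 0.693147 / 25.3 = 0.02740 h⁻¹
CL = k × Vd = 0.02740 × 40.6 = 1.112 L/h
At steady state, F × (Dose/τ) = Css × CL.
Dose = Css × CL × τ / F = 18.7 × 1.112 × 13.8 / 0.65 = 441.5 mg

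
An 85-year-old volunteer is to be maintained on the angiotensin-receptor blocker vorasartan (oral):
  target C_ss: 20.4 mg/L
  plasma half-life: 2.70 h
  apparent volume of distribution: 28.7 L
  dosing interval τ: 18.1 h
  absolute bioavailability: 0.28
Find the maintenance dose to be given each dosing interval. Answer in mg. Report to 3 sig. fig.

9720 mg

k = ln2 / t½ = 0.693147 / 2.70 = 0.2567 h⁻¹
CL = k × Vd = 0.2567 × 28.7 = 7.367 L/h
At steady state, F × (Dose/τ) = Css × CL.
Dose = Css × CL × τ / F = 20.4 × 7.367 × 18.1 / 0.28 = 9715 mg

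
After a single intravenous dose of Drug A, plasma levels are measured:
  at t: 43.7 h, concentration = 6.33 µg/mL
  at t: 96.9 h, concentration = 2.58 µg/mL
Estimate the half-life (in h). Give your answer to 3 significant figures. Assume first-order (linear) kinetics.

41.1 h

k = ln(C₁/C₂) / (t₂ − t₁) = ln(6.33/2.58) / (96.9 − 43.7)
  = 0.8975 / 53.20 = 0.01687 h⁻¹
t½ = ln2 / k = 0.693147 / 0.01687 = 41.09 h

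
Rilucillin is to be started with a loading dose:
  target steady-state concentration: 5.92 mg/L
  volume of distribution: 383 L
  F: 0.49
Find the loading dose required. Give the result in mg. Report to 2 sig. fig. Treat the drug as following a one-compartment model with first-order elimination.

4600 mg

LD = Css × Vd / F = 5.92 × 383 / 0.49 = 4627 mg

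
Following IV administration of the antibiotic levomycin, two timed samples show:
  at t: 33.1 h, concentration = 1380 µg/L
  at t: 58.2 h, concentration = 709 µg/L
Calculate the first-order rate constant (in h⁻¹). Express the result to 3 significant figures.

k = ln(C₁/C₂) / (t₂ − t₁) = ln(1380/709) / (58.2 − 33.1)
  = 0.6660 / 25.10 = 0.02653 h⁻¹

0.0265 h⁻¹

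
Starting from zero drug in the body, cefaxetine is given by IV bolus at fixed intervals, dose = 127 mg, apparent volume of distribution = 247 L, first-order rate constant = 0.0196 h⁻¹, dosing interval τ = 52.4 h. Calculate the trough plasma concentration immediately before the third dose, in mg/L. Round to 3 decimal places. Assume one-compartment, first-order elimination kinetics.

C₀ per dose = Dose / Vd = 127 / 247 = 0.5142 mg/L
Fraction remaining after one interval: r = e^(−kτ) = e^(−0.01960 × 52.4) = 0.3581
Before dose 3, 2 doses have been given (aged 1τ, 2τ).
C_trough = C₀ × (r + r²) = 0.5142 × (0.3581 + 0.1282) = 0.2501 mg/L

0.250 mg/L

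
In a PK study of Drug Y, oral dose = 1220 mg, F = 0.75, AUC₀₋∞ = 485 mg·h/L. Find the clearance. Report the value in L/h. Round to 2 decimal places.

1.89 L/h

CL = F·Dose / AUC = 0.75 × 1220 / 485 = 1.887 L/h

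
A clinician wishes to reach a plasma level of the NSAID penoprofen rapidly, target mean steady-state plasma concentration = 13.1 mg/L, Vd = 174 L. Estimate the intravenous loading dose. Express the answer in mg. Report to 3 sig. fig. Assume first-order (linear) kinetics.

LD = Css × Vd = 13.1 × 174 = 2279 mg

2280 mg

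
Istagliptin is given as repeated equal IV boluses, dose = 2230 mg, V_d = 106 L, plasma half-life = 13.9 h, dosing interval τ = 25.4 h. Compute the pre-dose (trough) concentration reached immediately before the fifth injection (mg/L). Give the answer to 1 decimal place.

8.2 mg/L

C₀ per dose = Dose / Vd = 2230 / 106 = 21.04 mg/L
k = ln2 / t½ = 0.693147 / 13.9 = 0.04987 h⁻¹
Fraction remaining after one interval: r = e^(−kτ) = e^(−0.04987 × 25.4) = 0.2818
Before dose 5, 4 doses have been given (aged 1τ, 2τ, 3τ, 4τ).
C_trough = C₀ × (r + r² + … + r^4) = C₀ × r(1−r^4)/(1−r)
        = 21.04 × 0.2818 × (1 − 0.006306) / (1 − 0.2818) = 8.203 mg/L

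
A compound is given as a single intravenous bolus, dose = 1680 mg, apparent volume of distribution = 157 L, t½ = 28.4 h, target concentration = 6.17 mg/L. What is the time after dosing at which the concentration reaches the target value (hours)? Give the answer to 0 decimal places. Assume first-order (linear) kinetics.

C₀ = Dose / Vd = 1680 / 157 = 10.70 mg/L
k = ln2 / t½ = 0.693147 / 28.4 = 0.02441 h⁻¹
t = ln(C₀ / C) / k = ln(10.70 / 6.17) / 0.02441
  = ln(1.734) / 0.02441 = 0.5504 / 0.02441 = 22.55 h

23 h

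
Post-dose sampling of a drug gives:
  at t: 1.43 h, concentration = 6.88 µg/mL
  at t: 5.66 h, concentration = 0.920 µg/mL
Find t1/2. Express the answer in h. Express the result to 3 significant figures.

1.46 h

k = ln(C₁/C₂) / (t₂ − t₁) = ln(6.88/0.920) / (5.66 − 1.43)
  = 2.012 / 4.230 = 0.4757 h⁻¹
t½ = ln2 / k = 0.693147 / 0.4757 = 1.457 h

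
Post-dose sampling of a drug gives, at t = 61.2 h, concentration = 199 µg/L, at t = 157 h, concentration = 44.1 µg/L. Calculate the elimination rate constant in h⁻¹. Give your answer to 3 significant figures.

k = ln(C₁/C₂) / (t₂ − t₁) = ln(199/44.1) / (157 − 61.2)
  = 1.507 / 95.80 = 0.01573 h⁻¹

0.0157 h⁻¹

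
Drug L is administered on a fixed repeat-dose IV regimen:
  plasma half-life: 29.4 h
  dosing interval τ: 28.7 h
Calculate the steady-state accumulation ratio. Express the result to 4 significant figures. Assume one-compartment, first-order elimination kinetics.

2.034

k = ln2 / t½ = 0.693147 / 29.4 = 0.02358 h⁻¹
e^(−kτ) = e^(−0.02358 × 28.7) = 0.5083
Accumulation ratio R = 1 / (1 − e^(−kτ)) = 1 / (1 − 0.5083) = 2.034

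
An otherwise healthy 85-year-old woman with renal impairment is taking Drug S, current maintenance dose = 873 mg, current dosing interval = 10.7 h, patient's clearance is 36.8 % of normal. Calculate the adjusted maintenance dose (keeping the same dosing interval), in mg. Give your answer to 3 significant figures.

To keep the same average steady-state level, dosing rate must scale with clearance.
CL ratio = 36.8 / 100 = 0.3680
New dose (same interval) = 873 × 0.3680 = 321.3 mg

321 mg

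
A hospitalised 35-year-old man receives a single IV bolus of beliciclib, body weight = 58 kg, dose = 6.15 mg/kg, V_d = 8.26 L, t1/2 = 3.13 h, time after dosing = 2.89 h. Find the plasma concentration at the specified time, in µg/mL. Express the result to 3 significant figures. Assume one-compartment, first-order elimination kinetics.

Total dose = 6.15 × 58 = 356.7 mg
C₀ = Dose / Vd = 356.7 / 8.26 = 43.18 mg/L
k = ln2 / t½ = 0.693147 / 3.13 = 0.2215 h⁻¹
C = C₀ · e^(−k·t) = 43.18 × e^(−0.2215 × 2.89)
  = 43.18 × 0.5272 = 22.76 mg/L
(22.76 mg/L = 22.76 µg/mL)

22.8 µg/mL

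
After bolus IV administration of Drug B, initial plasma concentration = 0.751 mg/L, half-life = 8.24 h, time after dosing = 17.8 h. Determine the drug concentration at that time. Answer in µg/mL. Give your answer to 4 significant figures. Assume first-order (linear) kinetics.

0.1680 µg/mL

k = ln2 / t½ = 0.693147 / 8.24 = 0.08412 h⁻¹
C = C₀ · e^(−k·t) = 0.7510 × e^(−0.08412 × 17.8)
  = 0.7510 × 0.2237 = 0.1680 mg/L
(0.1680 mg/L = 0.1680 µg/mL)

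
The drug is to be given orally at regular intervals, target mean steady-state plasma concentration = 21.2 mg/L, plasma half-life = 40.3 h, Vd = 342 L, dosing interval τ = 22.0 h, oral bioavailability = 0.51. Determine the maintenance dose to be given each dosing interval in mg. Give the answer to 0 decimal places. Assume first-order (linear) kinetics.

5379 mg

k = ln2 / t½ = 0.693147 / 40.3 = 0.01720 h⁻¹
CL = k × Vd = 0.01720 × 342 = 5.882 L/h
At steady state, F × (Dose/τ) = Css × CL.
Dose = Css × CL × τ / F = 21.2 × 5.882 × 22.0 / 0.51 = 5379 mg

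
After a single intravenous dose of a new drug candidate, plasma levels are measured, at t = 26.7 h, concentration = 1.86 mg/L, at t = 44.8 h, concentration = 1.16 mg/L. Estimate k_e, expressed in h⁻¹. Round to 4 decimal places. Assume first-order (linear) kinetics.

k = ln(C₁/C₂) / (t₂ − t₁) = ln(1.86/1.16) / (44.8 − 26.7)
  = 0.4722 / 18.10 = 0.02609 h⁻¹

0.0261 h⁻¹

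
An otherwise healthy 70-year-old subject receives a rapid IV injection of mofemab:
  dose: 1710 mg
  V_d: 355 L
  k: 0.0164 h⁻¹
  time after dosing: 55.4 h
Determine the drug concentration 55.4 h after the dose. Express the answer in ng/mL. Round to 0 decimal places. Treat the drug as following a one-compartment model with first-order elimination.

C₀ = Dose / Vd = 1710 / 355 = 4.817 mg/L
C = C₀ · e^(−k·t) = 4.817 × e^(−0.01640 × 55.4)
  = 4.817 × 0.4031 = 1.942 mg/L
Convert: 1.942 mg/L × 1000 = 1942 ng/mL

1942 ng/mL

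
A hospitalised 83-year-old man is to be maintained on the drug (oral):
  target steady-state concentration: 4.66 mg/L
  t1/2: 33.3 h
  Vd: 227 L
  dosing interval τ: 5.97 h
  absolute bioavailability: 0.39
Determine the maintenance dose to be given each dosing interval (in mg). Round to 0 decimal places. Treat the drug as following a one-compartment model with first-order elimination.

k = ln2 / t½ = 0.693147 / 33.3 = 0.02082 h⁻¹
CL = k × Vd = 0.02082 × 227 = 4.726 L/h
At steady state, F × (Dose/τ) = Css × CL.
Dose = Css × CL × τ / F = 4.66 × 4.726 × 5.97 / 0.39 = 337.1 mg

337 mg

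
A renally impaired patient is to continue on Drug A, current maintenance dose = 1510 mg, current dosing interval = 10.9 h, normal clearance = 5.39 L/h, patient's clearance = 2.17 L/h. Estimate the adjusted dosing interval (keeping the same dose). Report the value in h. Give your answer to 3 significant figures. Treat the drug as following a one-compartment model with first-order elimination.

To keep the same average steady-state level, dosing rate must scale with clearance.
CL ratio = 2.17 / 5.39 = 0.4026
New interval (same dose) = 10.9 / 0.4026 = 27.07 h

27.1 h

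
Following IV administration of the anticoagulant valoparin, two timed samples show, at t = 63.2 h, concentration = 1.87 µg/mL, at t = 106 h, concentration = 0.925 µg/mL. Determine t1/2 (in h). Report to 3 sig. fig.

k = ln(C₁/C₂) / (t₂ − t₁) = ln(1.87/0.925) / (106 − 63.2)
  = 0.7039 / 42.80 = 0.01645 h⁻¹
t½ = ln2 / k = 0.693147 / 0.01645 = 42.14 h

42.1 h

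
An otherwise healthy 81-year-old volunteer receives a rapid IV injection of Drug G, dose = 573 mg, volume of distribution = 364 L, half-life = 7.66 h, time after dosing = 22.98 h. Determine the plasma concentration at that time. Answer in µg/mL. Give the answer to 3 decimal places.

C₀ = Dose / Vd = 573.0 / 364 = 1.574 mg/L
k = ln2 / t½ = 0.693147 / 7.66 = 0.09049 h⁻¹
t / t½ = 22.98 / 7.66 = 3 half-lives
C = C₀ × (1/2)^3 = 1.574 × 0.1250 = 0.1968 mg/L
(0.1968 mg/L = 0.1968 µg/mL)

0.197 µg/mL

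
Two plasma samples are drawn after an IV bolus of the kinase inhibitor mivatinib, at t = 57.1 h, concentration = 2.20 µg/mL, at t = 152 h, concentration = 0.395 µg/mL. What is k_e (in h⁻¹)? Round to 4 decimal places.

k = ln(C₁/C₂) / (t₂ − t₁) = ln(2.20/0.395) / (152 − 57.1)
  = 1.717 / 94.90 = 0.01809 h⁻¹

0.0181 h⁻¹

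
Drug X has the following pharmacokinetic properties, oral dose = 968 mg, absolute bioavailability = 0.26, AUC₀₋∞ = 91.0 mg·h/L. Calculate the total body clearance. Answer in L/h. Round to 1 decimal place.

2.8 L/h

CL = F·Dose / AUC = 0.26 × 968 / 91.0 = 2.766 L/h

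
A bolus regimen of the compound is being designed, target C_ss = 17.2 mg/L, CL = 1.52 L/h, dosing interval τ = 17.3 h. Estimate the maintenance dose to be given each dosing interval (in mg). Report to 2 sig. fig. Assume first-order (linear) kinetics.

At steady state, Dose/τ = Css × CL.
Dose = Css × CL × τ = 17.2 × 1.520 × 17.3 = 452.3 mg

450 mg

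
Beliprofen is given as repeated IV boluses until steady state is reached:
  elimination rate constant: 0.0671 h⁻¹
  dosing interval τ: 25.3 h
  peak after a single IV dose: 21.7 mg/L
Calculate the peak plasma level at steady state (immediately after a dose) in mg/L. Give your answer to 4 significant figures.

26.56 mg/L

e^(−kτ) = e^(−0.06710 × 25.3) = 0.1831
Accumulation ratio R = 1 / (1 − e^(−kτ)) = 1 / (1 − 0.1831) = 1.224
Steady-state peak = C₀ × R = 21.7 × 1.224 = 26.56 mg/L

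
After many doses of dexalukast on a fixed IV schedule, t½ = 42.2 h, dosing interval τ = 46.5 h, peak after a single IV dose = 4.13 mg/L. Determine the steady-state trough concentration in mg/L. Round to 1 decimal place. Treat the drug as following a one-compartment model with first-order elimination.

k = ln2 / t½ = 0.693147 / 42.2 = 0.01643 h⁻¹
e^(−kτ) = e^(−0.01643 × 46.5) = 0.4658
Accumulation ratio R = 1 / (1 − e^(−kτ)) = 1 / (1 − 0.4658) = 1.872
Steady-state trough = C₀ × R × e^(−kτ) = 4.13 × 1.872 × 0.4658 = 3.601 mg/L

3.6 mg/L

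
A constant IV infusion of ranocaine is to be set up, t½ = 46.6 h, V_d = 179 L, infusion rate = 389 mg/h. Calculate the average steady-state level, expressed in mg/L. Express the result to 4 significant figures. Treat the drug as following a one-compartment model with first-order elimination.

146.1 mg/L

k = ln2 / t½ = 0.693147 / 46.6 = 0.01487 h⁻¹
CL = k × Vd = 0.01487 × 179 = 2.662 L/h
At steady state Css = R₀ / CL = 389 / 2.662 = 146.1 mg/L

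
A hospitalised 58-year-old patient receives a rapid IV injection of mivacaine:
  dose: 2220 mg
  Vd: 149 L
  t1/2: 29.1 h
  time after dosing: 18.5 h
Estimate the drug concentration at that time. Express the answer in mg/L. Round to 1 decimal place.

9.6 mg/L

C₀ = Dose / Vd = 2220 / 149 = 14.90 mg/L
k = ln2 / t½ = 0.693147 / 29.1 = 0.02382 h⁻¹
C = C₀ · e^(−k·t) = 14.90 × e^(−0.02382 × 18.5)
  = 14.90 × 0.6436 = 9.590 mg/L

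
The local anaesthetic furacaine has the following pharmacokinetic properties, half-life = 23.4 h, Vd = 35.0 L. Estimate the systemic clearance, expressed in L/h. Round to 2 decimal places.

k = ln2 / t½ = 0.693147 / 23.4 = 0.02962 h⁻¹
CL = k × Vd = 0.02962 × 35.0 = 1.037 L/h

1.04 L/h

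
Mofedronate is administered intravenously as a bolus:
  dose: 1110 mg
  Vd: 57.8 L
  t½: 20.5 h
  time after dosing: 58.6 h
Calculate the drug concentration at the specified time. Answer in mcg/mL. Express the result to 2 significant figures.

2.6 mcg/mL

C₀ = Dose / Vd = 1110 / 57.8 = 19.20 mg/L
k = ln2 / t½ = 0.693147 / 20.5 = 0.03381 h⁻¹
C = C₀ · e^(−k·t) = 19.20 × e^(−0.03381 × 58.6)
  = 19.20 × 0.1379 = 2.648 mg/L
(2.648 mg/L = 2.648 mcg/mL)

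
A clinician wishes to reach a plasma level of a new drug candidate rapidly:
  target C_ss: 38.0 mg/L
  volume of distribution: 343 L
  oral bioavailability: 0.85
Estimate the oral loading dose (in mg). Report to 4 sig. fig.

15330 mg

LD = Css × Vd / F = 38.0 × 343 / 0.85 = 15330 mg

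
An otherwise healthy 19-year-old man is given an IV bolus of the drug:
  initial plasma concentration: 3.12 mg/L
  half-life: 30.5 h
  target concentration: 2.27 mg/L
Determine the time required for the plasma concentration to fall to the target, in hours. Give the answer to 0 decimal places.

k = ln2 / t½ = 0.693147 / 30.5 = 0.02273 h⁻¹
t = ln(C₀ / C) / k = ln(3.120 / 2.27) / 0.02273
  = ln(1.374) / 0.02273 = 0.3177 / 0.02273 = 13.98 h

14 h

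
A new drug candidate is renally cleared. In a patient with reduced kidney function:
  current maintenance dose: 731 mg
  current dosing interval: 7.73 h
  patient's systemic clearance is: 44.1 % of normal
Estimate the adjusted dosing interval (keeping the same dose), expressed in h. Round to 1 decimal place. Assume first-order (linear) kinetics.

17.5 h

To keep the same average steady-state level, dosing rate must scale with clearance.
CL ratio = 44.1 / 100 = 0.4410
New interval (same dose) = 7.73 / 0.4410 = 17.53 h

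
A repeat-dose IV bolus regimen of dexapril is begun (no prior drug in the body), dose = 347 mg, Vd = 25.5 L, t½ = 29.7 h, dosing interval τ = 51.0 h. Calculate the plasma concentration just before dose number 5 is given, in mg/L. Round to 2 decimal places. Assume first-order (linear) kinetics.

5.90 mg/L

C₀ per dose = Dose / Vd = 347 / 25.5 = 13.61 mg/L
k = ln2 / t½ = 0.693147 / 29.7 = 0.02334 h⁻¹
Fraction remaining after one interval: r = e^(−kτ) = e^(−0.02334 × 51.0) = 0.3041
Before dose 5, 4 doses have been given (aged 1τ, 2τ, 3τ, 4τ).
C_trough = C₀ × (r + r² + … + r^4) = C₀ × r(1−r^4)/(1−r)
        = 13.61 × 0.3041 × (1 − 0.008552) / (1 − 0.3041) = 5.897 mg/L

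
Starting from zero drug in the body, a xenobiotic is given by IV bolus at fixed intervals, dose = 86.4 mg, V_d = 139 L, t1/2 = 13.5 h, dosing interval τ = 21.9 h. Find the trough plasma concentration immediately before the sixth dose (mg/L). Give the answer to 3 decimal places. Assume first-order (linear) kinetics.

0.298 mg/L

C₀ per dose = Dose / Vd = 86.4 / 139 = 0.6216 mg/L
k = ln2 / t½ = 0.693147 / 13.5 = 0.05134 h⁻¹
Fraction remaining after one interval: r = e^(−kτ) = e^(−0.05134 × 21.9) = 0.3249
Before dose 6, 5 doses have been given (aged 1τ, 2τ, 3τ, 4τ, 5τ).
C_trough = C₀ × (r + r² + … + r^5) = C₀ × r(1−r^5)/(1−r)
        = 0.6216 × 0.3249 × (1 − 0.003620) / (1 − 0.3249) = 0.2981 mg/L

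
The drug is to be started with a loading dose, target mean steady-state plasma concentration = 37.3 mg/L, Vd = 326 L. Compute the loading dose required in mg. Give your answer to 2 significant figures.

12000 mg

LD = Css × Vd = 37.3 × 326 = 12160 mg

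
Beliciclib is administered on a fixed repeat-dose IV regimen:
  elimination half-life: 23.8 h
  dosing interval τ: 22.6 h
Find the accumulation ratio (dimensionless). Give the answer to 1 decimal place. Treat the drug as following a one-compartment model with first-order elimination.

k = ln2 / t½ = 0.693147 / 23.8 = 0.02912 h⁻¹
e^(−kτ) = e^(−0.02912 × 22.6) = 0.5178
Accumulation ratio R = 1 / (1 − e^(−kτ)) = 1 / (1 − 0.5178) = 2.074

2.1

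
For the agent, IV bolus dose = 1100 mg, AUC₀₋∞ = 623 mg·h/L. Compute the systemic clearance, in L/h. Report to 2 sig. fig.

1.8 L/h

CL = Dose / AUC = 1100 / 623 = 1.766 L/h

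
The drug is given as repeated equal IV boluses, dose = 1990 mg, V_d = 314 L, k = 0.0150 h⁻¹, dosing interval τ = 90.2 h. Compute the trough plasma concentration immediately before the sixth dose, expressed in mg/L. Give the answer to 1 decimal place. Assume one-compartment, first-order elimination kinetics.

C₀ per dose = Dose / Vd = 1990 / 314 = 6.338 mg/L
Fraction remaining after one interval: r = e^(−kτ) = e^(−0.01500 × 90.2) = 0.2585
Before dose 6, 5 doses have been given (aged 1τ, 2τ, 3τ, 4τ, 5τ).
C_trough = C₀ × (r + r² + … + r^5) = C₀ × r(1−r^5)/(1−r)
        = 6.338 × 0.2585 × (1 − 0.001154) / (1 − 0.2585) = 2.207 mg/L

2.2 mg/L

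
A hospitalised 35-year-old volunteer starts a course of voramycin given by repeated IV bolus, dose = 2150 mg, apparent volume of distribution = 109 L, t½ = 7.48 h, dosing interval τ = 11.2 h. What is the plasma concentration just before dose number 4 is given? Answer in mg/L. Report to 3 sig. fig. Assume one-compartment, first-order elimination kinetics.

C₀ per dose = Dose / Vd = 2150 / 109 = 19.72 mg/L
k = ln2 / t½ = 0.693147 / 7.48 = 0.09267 h⁻¹
Fraction remaining after one interval: r = e^(−kτ) = e^(−0.09267 × 11.2) = 0.3542
Before dose 4, 3 doses have been given (aged 1τ, 2τ, 3τ).
C_trough = C₀ × (r + r² + … + r^3) = C₀ × r(1−r^3)/(1−r)
        = 19.72 × 0.3542 × (1 − 0.04444) / (1 − 0.3542) = 10.34 mg/L

10.3 mg/L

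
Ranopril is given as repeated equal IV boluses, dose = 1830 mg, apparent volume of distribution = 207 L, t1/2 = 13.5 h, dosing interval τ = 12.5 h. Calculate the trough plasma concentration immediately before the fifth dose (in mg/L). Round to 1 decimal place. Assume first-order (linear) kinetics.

C₀ per dose = Dose / Vd = 1830 / 207 = 8.841 mg/L
k = ln2 / t½ = 0.693147 / 13.5 = 0.05134 h⁻¹
Fraction remaining after one interval: r = e^(−kτ) = e^(−0.05134 × 12.5) = 0.5264
Before dose 5, 4 doses have been given (aged 1τ, 2τ, 3τ, 4τ).
C_trough = C₀ × (r + r² + … + r^4) = C₀ × r(1−r^4)/(1−r)
        = 8.841 × 0.5264 × (1 − 0.07678) / (1 − 0.5264) = 9.072 mg/L

9.1 mg/L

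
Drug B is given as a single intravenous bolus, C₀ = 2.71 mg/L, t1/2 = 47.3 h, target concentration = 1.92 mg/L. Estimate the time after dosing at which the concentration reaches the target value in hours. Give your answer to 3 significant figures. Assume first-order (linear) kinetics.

23.5 h

k = ln2 / t½ = 0.693147 / 47.3 = 0.01465 h⁻¹
t = ln(C₀ / C) / k = ln(2.710 / 1.92) / 0.01465
  = ln(1.411) / 0.01465 = 0.3443 / 0.01465 = 23.50 h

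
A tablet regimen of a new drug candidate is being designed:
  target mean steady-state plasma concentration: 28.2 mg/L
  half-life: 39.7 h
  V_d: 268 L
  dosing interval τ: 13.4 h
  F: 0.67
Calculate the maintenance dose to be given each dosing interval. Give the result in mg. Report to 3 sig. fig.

k = ln2 / t½ = 0.693147 / 39.7 = 0.01746 h⁻¹
CL = k × Vd = 0.01746 × 268 = 4.679 L/h
At steady state, F × (Dose/τ) = Css × CL.
Dose = Css × CL × τ / F = 28.2 × 4.679 × 13.4 / 0.67 = 2639 mg

2640 mg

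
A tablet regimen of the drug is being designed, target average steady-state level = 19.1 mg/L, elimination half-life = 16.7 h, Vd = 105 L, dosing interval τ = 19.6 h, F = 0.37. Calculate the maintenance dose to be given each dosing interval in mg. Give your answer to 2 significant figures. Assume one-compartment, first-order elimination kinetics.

k = ln2 / t½ = 0.693147 / 16.7 = 0.04151 h⁻¹
CL = k × Vd = 0.04151 × 105 = 4.359 L/h
At steady state, F × (Dose/τ) = Css × CL.
Dose = Css × CL × τ / F = 19.1 × 4.359 × 19.6 / 0.37 = 4410 mg

4400 mg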